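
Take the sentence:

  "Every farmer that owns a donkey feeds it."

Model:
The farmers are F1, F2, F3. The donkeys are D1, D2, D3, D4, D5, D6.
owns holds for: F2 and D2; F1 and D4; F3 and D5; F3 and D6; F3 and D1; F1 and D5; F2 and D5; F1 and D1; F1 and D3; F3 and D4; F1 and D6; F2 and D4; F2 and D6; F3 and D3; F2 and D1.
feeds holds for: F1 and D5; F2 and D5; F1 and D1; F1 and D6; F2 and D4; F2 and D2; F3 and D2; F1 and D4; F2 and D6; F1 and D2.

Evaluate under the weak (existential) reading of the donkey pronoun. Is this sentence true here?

False

"it" takes "a donkey" as antecedent — a donkey pronoun bound across the clause boundary.
Weak reading: every farmer f with some owns-donkey has at least one owns-donkey d such that feeds(f,d).
Per farmer: F1:✓  F2:✓  F3:✗
F3 has no witness among its owns-donkeys.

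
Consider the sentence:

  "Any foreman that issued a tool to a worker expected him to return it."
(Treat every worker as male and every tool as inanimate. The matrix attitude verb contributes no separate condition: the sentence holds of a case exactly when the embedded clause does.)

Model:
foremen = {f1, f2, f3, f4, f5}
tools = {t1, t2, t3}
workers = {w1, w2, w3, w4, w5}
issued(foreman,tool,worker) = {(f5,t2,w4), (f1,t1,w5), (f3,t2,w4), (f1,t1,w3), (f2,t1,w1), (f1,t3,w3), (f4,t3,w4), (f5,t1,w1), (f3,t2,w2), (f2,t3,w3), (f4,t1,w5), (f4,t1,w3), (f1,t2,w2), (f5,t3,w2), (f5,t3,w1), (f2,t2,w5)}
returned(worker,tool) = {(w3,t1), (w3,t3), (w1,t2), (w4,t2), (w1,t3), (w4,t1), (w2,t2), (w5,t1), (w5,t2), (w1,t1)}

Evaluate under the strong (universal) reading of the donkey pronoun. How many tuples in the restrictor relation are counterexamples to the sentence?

2

"him" takes "a worker" as antecedent and "it" takes "a tool"; both are donkey pronouns co-varying with the restrictor.
Strong reading: for every (f,t,w) with issued(f,t,w), returned(w,t).
Restrictor triples: (f1,t1,w3)→returned(w3,t1) ✓  (f1,t1,w5)→returned(w5,t1) ✓  (f1,t2,w2)→returned(w2,t2) ✓  (f1,t3,w3)→returned(w3,t3) ✓  (f2,t1,w1)→returned(w1,t1) ✓  (f2,t2,w5)→returned(w5,t2) ✓  (f2,t3,w3)→returned(w3,t3) ✓  (f3,t2,w2)→returned(w2,t2) ✓  (f3,t2,w4)→returned(w4,t2) ✓  (f4,t1,w3)→returned(w3,t1) ✓  (f4,t1,w5)→returned(w5,t1) ✓  (f4,t3,w4)→returned(w4,t3) ✗  (f5,t1,w1)→returned(w1,t1) ✓  (f5,t2,w4)→returned(w4,t2) ✓  (f5,t3,w1)→returned(w1,t3) ✓  (f5,t3,w2)→returned(w2,t3) ✗
Counterexamples (restrictor triples failing the scope): 2.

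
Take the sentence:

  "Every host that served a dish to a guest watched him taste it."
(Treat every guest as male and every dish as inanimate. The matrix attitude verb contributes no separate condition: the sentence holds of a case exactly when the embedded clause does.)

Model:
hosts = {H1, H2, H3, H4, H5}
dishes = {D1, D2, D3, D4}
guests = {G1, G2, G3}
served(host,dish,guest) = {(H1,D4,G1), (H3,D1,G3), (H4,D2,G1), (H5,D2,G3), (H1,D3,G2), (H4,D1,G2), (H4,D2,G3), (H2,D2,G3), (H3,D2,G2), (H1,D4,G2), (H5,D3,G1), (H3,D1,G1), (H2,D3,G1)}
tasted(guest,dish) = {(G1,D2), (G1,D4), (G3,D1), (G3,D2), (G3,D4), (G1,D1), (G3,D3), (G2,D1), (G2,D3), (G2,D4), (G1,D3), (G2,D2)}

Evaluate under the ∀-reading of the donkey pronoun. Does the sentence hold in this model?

"him" takes "a guest" as antecedent and "it" takes "a dish"; both are donkey pronouns co-varying with the restrictor.
Strong reading: for every (h,d,g) with served(h,d,g), tasted(g,d).
Restrictor triples: (H1,D3,G2)→tasted(G2,D3) ✓  (H1,D4,G1)→tasted(G1,D4) ✓  (H1,D4,G2)→tasted(G2,D4) ✓  (H2,D2,G3)→tasted(G3,D2) ✓  (H2,D3,G1)→tasted(G1,D3) ✓  (H3,D1,G1)→tasted(G1,D1) ✓  (H3,D1,G3)→tasted(G3,D1) ✓  (H3,D2,G2)→tasted(G2,D2) ✓  (H4,D1,G2)→tasted(G2,D1) ✓  (H4,D2,G1)→tasted(G1,D2) ✓  (H4,D2,G3)→tasted(G3,D2) ✓  (H5,D2,G3)→tasted(G3,D2) ✓  (H5,D3,G1)→tasted(G1,D3) ✓
Every restrictor triple satisfies the scope.

True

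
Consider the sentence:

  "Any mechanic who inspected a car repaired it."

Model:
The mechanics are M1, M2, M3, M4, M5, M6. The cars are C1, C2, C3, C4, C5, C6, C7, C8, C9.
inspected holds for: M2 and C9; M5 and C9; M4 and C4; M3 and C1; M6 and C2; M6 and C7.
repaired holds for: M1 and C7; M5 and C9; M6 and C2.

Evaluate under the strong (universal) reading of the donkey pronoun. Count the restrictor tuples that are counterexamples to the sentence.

4

"it" takes "a car" as antecedent — a donkey pronoun bound across the clause boundary.
Strong reading: for every (m,c) with inspected(m,c), repaired(m,c).
Restrictor pairs: (M2,C9) ✗  (M3,C1) ✗  (M4,C4) ✗  (M5,C9) ✓  (M6,C2) ✓  (M6,C7) ✗
Counterexamples (restrictor pairs failing the scope): 4.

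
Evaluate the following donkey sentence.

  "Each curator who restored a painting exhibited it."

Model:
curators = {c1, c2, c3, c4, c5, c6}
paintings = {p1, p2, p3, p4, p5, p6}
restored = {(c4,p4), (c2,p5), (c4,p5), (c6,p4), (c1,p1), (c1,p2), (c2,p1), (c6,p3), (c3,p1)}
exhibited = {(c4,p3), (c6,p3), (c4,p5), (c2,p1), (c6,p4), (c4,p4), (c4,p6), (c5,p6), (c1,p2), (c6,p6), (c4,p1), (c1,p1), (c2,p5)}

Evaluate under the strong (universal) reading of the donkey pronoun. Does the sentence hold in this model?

False

"it" takes "a painting" as antecedent — a donkey pronoun bound across the clause boundary.
Strong reading: for every (c,p) with restored(c,p), exhibited(c,p).
Restrictor pairs: (c1,p1) ✓  (c1,p2) ✓  (c2,p1) ✓  (c2,p5) ✓  (c3,p1) ✗  (c4,p4) ✓  (c4,p5) ✓  (c6,p3) ✓  (c6,p4) ✓
Counterexample: (c3,p1) is in restored but fails the scope.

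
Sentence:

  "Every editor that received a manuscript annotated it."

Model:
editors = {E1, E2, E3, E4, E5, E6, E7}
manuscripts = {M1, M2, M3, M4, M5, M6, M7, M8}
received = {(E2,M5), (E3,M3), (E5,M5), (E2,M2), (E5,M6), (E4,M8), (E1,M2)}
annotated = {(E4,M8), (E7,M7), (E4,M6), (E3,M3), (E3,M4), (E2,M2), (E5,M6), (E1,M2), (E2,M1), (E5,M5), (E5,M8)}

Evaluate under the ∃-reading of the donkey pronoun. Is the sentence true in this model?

"it" takes "a manuscript" as antecedent — a donkey pronoun bound across the clause boundary.
Weak reading: every editor e with some received-manuscript has at least one received-manuscript m such that annotated(e,m).
Per editor: E1:✓  E2:✓  E3:✓  E4:✓  E5:✓
Every editor in the restrictor has a witness.

True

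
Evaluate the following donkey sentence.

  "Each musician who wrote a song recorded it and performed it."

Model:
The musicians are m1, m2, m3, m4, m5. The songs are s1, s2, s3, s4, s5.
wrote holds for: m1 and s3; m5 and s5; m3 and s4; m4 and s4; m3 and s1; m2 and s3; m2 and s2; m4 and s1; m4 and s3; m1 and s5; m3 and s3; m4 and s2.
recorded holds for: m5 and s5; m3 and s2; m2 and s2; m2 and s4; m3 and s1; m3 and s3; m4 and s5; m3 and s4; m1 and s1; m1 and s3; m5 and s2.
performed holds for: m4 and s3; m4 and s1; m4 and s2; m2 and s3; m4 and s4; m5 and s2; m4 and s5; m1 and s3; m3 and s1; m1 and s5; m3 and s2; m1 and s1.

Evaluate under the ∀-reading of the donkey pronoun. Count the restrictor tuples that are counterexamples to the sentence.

10

"it" takes "a song" as antecedent — a donkey pronoun bound across the clause boundary.
Strong reading: for every (m,s) with wrote(m,s), recorded(m,s) ∧ performed(m,s).
Restrictor pairs: (m1,s3) ✓  (m1,s5) ✗  (m2,s2) ✗  (m2,s3) ✗  (m3,s1) ✓  (m3,s3) ✗  (m3,s4) ✗  (m4,s1) ✗  (m4,s2) ✗  (m4,s3) ✗  (m4,s4) ✗  (m5,s5) ✗
Counterexamples (restrictor pairs failing the scope): 10.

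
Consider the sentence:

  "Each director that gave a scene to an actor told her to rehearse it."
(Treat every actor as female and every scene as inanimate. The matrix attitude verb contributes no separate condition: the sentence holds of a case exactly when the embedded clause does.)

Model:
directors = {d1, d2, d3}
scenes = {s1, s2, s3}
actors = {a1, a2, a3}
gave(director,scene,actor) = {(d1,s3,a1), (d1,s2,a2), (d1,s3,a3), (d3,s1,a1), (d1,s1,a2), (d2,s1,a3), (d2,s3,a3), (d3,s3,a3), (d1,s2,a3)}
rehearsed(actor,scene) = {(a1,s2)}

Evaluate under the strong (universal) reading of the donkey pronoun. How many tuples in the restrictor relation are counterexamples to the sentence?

9

"her" takes "an actor" as antecedent and "it" takes "a scene"; both are donkey pronouns co-varying with the restrictor.
Strong reading: for every (d,s,a) with gave(d,s,a), rehearsed(a,s).
Restrictor triples: (d1,s1,a2)→rehearsed(a2,s1) ✗  (d1,s2,a2)→rehearsed(a2,s2) ✗  (d1,s2,a3)→rehearsed(a3,s2) ✗  (d1,s3,a1)→rehearsed(a1,s3) ✗  (d1,s3,a3)→rehearsed(a3,s3) ✗  (d2,s1,a3)→rehearsed(a3,s1) ✗  (d2,s3,a3)→rehearsed(a3,s3) ✗  (d3,s1,a1)→rehearsed(a1,s1) ✗  (d3,s3,a3)→rehearsed(a3,s3) ✗
Counterexamples (restrictor triples failing the scope): 9.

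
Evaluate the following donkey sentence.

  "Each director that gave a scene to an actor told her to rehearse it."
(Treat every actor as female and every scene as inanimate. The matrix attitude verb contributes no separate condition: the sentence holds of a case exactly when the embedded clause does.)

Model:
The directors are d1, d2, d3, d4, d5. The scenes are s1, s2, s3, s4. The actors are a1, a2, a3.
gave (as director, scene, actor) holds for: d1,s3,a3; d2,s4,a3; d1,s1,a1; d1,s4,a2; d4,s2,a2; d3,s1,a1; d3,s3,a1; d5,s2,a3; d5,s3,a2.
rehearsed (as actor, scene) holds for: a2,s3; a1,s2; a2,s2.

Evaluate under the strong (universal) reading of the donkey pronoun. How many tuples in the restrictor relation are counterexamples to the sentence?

7

"her" takes "an actor" as antecedent and "it" takes "a scene"; both are donkey pronouns co-varying with the restrictor.
Strong reading: for every (d,s,a) with gave(d,s,a), rehearsed(a,s).
Restrictor triples: (d1,s1,a1)→rehearsed(a1,s1) ✗  (d1,s3,a3)→rehearsed(a3,s3) ✗  (d1,s4,a2)→rehearsed(a2,s4) ✗  (d2,s4,a3)→rehearsed(a3,s4) ✗  (d3,s1,a1)→rehearsed(a1,s1) ✗  (d3,s3,a1)→rehearsed(a1,s3) ✗  (d4,s2,a2)→rehearsed(a2,s2) ✓  (d5,s2,a3)→rehearsed(a3,s2) ✗  (d5,s3,a2)→rehearsed(a2,s3) ✓
Counterexamples (restrictor triples failing the scope): 7.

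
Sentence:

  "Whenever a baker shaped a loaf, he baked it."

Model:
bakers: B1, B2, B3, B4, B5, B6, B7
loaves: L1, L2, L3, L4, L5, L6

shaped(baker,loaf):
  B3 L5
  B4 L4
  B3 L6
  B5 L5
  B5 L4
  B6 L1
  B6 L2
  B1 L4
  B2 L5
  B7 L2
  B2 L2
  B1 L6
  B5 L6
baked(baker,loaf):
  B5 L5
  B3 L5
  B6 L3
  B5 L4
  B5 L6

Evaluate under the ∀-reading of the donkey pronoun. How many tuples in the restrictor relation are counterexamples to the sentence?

9

"it" takes "a loaf" as antecedent — a donkey pronoun bound across the clause boundary.
Strong reading: for every (b,l) with shaped(b,l), baked(b,l).
Restrictor pairs: (B1,L4) ✗  (B1,L6) ✗  (B2,L2) ✗  (B2,L5) ✗  (B3,L5) ✓  (B3,L6) ✗  (B4,L4) ✗  (B5,L4) ✓  (B5,L5) ✓  (B5,L6) ✓  (B6,L1) ✗  (B6,L2) ✗  (B7,L2) ✗
Counterexamples (restrictor pairs failing the scope): 9.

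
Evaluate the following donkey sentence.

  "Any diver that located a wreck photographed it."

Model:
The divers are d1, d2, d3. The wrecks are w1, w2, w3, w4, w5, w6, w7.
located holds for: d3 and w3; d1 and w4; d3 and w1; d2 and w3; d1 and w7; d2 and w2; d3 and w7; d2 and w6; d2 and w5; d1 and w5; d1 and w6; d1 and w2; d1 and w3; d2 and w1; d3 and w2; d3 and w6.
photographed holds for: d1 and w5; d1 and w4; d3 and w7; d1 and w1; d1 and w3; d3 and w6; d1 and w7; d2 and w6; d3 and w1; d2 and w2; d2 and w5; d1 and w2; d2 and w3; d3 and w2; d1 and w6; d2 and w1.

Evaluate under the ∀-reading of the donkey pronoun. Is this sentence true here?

False

"it" takes "a wreck" as antecedent — a donkey pronoun bound across the clause boundary.
Strong reading: for every (d,w) with located(d,w), photographed(d,w).
Restrictor pairs: (d1,w2) ✓  (d1,w3) ✓  (d1,w4) ✓  (d1,w5) ✓  (d1,w6) ✓  (d1,w7) ✓  (d2,w1) ✓  (d2,w2) ✓  (d2,w3) ✓  (d2,w5) ✓  (d2,w6) ✓  (d3,w1) ✓  (d3,w2) ✓  (d3,w3) ✗  (d3,w6) ✓  (d3,w7) ✓
Counterexample: (d3,w3) is in located but fails the scope.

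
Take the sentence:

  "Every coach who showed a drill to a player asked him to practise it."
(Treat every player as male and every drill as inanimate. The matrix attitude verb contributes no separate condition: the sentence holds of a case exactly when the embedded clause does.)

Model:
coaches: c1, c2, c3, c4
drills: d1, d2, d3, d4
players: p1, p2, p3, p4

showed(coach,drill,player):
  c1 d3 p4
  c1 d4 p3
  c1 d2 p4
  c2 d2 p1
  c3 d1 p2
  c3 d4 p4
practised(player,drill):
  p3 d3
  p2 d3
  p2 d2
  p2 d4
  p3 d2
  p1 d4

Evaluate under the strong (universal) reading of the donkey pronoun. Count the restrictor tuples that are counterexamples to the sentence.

"him" takes "a player" as antecedent and "it" takes "a drill"; both are donkey pronouns co-varying with the restrictor.
Strong reading: for every (c,d,p) with showed(c,d,p), practised(p,d).
Restrictor triples: (c1,d2,p4)→practised(p4,d2) ✗  (c1,d3,p4)→practised(p4,d3) ✗  (c1,d4,p3)→practised(p3,d4) ✗  (c2,d2,p1)→practised(p1,d2) ✗  (c3,d1,p2)→practised(p2,d1) ✗  (c3,d4,p4)→practised(p4,d4) ✗
Counterexamples (restrictor triples failing the scope): 6.

6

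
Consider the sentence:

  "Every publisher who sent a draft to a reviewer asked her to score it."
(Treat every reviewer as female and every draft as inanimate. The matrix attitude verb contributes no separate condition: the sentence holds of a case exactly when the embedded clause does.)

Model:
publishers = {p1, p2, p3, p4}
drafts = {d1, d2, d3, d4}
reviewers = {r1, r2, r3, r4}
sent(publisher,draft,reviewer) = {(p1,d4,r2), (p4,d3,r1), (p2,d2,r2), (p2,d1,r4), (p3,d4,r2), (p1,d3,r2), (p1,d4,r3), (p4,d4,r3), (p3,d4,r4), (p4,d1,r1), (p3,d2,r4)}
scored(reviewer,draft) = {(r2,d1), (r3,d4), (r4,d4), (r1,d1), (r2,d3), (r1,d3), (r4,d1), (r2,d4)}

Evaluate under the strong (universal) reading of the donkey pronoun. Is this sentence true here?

False

"her" takes "a reviewer" as antecedent and "it" takes "a draft"; both are donkey pronouns co-varying with the restrictor.
Strong reading: for every (p,d,r) with sent(p,d,r), scored(r,d).
Restrictor triples: (p1,d3,r2)→scored(r2,d3) ✓  (p1,d4,r2)→scored(r2,d4) ✓  (p1,d4,r3)→scored(r3,d4) ✓  (p2,d1,r4)→scored(r4,d1) ✓  (p2,d2,r2)→scored(r2,d2) ✗  (p3,d2,r4)→scored(r4,d2) ✗  (p3,d4,r2)→scored(r2,d4) ✓  (p3,d4,r4)→scored(r4,d4) ✓  (p4,d1,r1)→scored(r1,d1) ✓  (p4,d3,r1)→scored(r1,d3) ✓  (p4,d4,r3)→scored(r3,d4) ✓
Counterexample: (p2,d2,r2) — scored(r2,d2) does not hold.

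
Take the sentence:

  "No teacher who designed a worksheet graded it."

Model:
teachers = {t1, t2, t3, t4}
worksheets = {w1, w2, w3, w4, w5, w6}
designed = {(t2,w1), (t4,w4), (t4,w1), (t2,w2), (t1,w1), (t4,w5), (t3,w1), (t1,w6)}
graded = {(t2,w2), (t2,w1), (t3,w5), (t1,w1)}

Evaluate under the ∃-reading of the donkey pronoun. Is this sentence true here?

"it" takes "a worksheet" as antecedent — a donkey pronoun bound across the clause boundary.
Truth condition: for no (t,w) with designed(t,w) does graded(t,w) hold.
Restrictor pairs — does the scope hold? (t1,w1):holds  (t1,w6):fails  (t2,w1):holds  (t2,w2):holds  (t3,w1):fails  (t4,w1):fails  (t4,w4):fails  (t4,w5):fails
Scope holds for 3 pair(s), so the sentence is false.

False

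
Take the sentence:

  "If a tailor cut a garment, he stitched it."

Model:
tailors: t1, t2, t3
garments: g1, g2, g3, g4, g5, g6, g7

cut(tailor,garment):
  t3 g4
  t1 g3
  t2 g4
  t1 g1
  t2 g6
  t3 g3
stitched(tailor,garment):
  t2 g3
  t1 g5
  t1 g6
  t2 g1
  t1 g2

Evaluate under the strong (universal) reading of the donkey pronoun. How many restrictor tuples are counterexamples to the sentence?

6

"it" takes "a garment" as antecedent — a donkey pronoun bound across the clause boundary.
Strong reading: for every (t,g) with cut(t,g), stitched(t,g).
Restrictor pairs: (t1,g1) ✗  (t1,g3) ✗  (t2,g4) ✗  (t2,g6) ✗  (t3,g3) ✗  (t3,g4) ✗
Counterexamples (restrictor pairs failing the scope): 6.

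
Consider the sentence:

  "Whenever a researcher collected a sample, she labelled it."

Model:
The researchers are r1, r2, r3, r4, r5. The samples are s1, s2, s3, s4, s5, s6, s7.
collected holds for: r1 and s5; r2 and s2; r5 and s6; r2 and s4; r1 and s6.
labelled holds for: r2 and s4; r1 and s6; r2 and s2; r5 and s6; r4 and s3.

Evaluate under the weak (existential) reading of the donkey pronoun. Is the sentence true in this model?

True

"it" takes "a sample" as antecedent — a donkey pronoun bound across the clause boundary.
Weak reading: every researcher r with some collected-sample has at least one collected-sample s such that labelled(r,s).
Per researcher: r1:✓  r2:✓  r5:✓
Every researcher in the restrictor has a witness.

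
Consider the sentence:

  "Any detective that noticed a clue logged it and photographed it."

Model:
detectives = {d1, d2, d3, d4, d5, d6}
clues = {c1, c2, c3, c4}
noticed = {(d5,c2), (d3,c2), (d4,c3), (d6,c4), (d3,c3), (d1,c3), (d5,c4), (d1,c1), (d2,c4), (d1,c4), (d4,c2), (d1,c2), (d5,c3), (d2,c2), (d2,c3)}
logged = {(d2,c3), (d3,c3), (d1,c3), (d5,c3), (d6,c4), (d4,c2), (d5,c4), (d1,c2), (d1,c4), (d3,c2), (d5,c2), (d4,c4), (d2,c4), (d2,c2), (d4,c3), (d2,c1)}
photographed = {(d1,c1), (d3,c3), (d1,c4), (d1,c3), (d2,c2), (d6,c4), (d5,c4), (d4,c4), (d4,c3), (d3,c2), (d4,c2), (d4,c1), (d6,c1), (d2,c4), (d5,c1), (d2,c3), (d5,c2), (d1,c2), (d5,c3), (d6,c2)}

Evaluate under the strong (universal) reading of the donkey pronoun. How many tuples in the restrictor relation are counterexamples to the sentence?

"it" takes "a clue" as antecedent — a donkey pronoun bound across the clause boundary.
Strong reading: for every (d,c) with noticed(d,c), logged(d,c) ∧ photographed(d,c).
Restrictor pairs: (d1,c1) ✗  (d1,c2) ✓  (d1,c3) ✓  (d1,c4) ✓  (d2,c2) ✓  (d2,c3) ✓  (d2,c4) ✓  (d3,c2) ✓  (d3,c3) ✓  (d4,c2) ✓  (d4,c3) ✓  (d5,c2) ✓  (d5,c3) ✓  (d5,c4) ✓  (d6,c4) ✓
Counterexamples (restrictor pairs failing the scope): 1.

1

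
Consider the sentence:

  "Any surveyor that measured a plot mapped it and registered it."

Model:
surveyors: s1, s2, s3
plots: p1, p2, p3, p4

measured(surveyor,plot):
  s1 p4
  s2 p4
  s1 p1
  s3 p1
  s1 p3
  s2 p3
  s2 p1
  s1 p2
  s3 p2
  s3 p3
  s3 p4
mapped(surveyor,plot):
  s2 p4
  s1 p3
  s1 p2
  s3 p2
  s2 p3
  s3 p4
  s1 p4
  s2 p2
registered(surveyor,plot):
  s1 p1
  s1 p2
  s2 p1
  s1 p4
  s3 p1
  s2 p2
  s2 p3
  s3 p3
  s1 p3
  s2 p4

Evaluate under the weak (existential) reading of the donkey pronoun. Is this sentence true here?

"it" takes "a plot" as antecedent — a donkey pronoun bound across the clause boundary.
Weak reading: every surveyor s with some measured-plot has at least one measured-plot p such that mapped(s,p) ∧ registered(s,p).
Per surveyor: s1:✓  s2:✓  s3:✗
s3 has no witness among its measured-plots.

False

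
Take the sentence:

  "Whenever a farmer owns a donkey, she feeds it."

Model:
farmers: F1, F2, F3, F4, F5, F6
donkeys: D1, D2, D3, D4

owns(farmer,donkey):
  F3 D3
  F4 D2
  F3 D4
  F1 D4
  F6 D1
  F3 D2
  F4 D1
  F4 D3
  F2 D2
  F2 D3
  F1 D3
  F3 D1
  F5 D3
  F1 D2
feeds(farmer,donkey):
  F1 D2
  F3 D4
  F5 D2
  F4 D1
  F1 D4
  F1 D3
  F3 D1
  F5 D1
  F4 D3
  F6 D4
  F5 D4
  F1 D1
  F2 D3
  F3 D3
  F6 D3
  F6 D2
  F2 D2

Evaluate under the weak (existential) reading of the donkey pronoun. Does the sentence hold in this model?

"it" takes "a donkey" as antecedent — a donkey pronoun bound across the clause boundary.
Weak reading: every farmer f with some owns-donkey has at least one owns-donkey d such that feeds(f,d).
Per farmer: F1:✓  F2:✓  F3:✓  F4:✓  F5:✗  F6:✗
F5 has no witness among its owns-donkeys.

False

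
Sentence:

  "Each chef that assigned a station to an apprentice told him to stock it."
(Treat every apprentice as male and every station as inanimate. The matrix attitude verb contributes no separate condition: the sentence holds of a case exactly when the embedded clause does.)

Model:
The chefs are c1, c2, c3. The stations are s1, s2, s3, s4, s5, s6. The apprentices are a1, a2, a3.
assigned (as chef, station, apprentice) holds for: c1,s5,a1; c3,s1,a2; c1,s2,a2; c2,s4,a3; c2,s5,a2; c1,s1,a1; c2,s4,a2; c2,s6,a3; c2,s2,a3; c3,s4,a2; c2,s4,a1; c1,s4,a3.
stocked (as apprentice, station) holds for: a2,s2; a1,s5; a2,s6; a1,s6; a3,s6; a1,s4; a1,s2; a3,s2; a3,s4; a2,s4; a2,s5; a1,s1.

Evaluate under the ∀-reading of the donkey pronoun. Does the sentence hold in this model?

False

"him" takes "an apprentice" as antecedent and "it" takes "a station"; both are donkey pronouns co-varying with the restrictor.
Strong reading: for every (c,s,a) with assigned(c,s,a), stocked(a,s).
Restrictor triples: (c1,s1,a1)→stocked(a1,s1) ✓  (c1,s2,a2)→stocked(a2,s2) ✓  (c1,s4,a3)→stocked(a3,s4) ✓  (c1,s5,a1)→stocked(a1,s5) ✓  (c2,s2,a3)→stocked(a3,s2) ✓  (c2,s4,a1)→stocked(a1,s4) ✓  (c2,s4,a2)→stocked(a2,s4) ✓  (c2,s4,a3)→stocked(a3,s4) ✓  (c2,s5,a2)→stocked(a2,s5) ✓  (c2,s6,a3)→stocked(a3,s6) ✓  (c3,s1,a2)→stocked(a2,s1) ✗  (c3,s4,a2)→stocked(a2,s4) ✓
Counterexample: (c3,s1,a2) — stocked(a2,s1) does not hold.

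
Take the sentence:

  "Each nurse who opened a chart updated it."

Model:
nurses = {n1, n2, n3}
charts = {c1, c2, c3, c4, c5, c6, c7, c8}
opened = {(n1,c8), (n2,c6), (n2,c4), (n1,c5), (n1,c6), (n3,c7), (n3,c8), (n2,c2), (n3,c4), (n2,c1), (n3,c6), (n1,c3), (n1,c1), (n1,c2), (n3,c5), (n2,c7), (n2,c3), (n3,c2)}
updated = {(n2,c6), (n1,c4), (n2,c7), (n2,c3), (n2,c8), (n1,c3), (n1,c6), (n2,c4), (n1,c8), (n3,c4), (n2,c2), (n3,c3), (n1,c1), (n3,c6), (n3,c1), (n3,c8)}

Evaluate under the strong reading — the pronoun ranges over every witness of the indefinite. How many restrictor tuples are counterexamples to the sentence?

6

"it" takes "a chart" as antecedent — a donkey pronoun bound across the clause boundary.
Strong reading: for every (n,c) with opened(n,c), updated(n,c).
Restrictor pairs: (n1,c1) ✓  (n1,c2) ✗  (n1,c3) ✓  (n1,c5) ✗  (n1,c6) ✓  (n1,c8) ✓  (n2,c1) ✗  (n2,c2) ✓  (n2,c3) ✓  (n2,c4) ✓  (n2,c6) ✓  (n2,c7) ✓  (n3,c2) ✗  (n3,c4) ✓  (n3,c5) ✗  (n3,c6) ✓  (n3,c7) ✗  (n3,c8) ✓
Counterexamples (restrictor pairs failing the scope): 6.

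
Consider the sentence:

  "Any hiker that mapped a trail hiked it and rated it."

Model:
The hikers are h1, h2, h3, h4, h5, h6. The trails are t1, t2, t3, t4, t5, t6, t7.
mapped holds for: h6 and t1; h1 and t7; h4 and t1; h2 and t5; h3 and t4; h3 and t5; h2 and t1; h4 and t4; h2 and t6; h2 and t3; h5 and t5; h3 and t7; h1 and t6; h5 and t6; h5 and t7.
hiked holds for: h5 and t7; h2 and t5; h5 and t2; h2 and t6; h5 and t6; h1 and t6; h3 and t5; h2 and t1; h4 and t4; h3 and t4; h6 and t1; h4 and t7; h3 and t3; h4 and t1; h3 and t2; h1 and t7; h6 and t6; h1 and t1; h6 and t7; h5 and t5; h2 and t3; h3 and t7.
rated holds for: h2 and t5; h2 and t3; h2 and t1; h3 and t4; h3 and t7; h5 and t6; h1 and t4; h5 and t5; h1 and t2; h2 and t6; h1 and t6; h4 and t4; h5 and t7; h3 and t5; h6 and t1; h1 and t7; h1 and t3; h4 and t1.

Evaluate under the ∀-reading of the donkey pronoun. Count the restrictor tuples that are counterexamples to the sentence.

"it" takes "a trail" as antecedent — a donkey pronoun bound across the clause boundary.
Strong reading: for every (h,t) with mapped(h,t), hiked(h,t) ∧ rated(h,t).
Restrictor pairs: (h1,t6) ✓  (h1,t7) ✓  (h2,t1) ✓  (h2,t3) ✓  (h2,t5) ✓  (h2,t6) ✓  (h3,t4) ✓  (h3,t5) ✓  (h3,t7) ✓  (h4,t1) ✓  (h4,t4) ✓  (h5,t5) ✓  (h5,t6) ✓  (h5,t7) ✓  (h6,t1) ✓
Counterexamples (restrictor pairs failing the scope): 0.

0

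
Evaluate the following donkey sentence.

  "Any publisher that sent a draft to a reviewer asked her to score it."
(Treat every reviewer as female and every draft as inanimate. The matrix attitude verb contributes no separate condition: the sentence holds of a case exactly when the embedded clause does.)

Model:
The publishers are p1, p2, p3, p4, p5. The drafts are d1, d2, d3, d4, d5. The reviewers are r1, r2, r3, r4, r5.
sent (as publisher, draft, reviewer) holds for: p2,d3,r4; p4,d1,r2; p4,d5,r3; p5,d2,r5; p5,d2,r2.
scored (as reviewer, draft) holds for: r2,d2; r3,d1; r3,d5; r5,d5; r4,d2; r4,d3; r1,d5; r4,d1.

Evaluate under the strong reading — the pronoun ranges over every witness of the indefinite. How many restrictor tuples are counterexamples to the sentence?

2

"her" takes "a reviewer" as antecedent and "it" takes "a draft"; both are donkey pronouns co-varying with the restrictor.
Strong reading: for every (p,d,r) with sent(p,d,r), scored(r,d).
Restrictor triples: (p2,d3,r4)→scored(r4,d3) ✓  (p4,d1,r2)→scored(r2,d1) ✗  (p4,d5,r3)→scored(r3,d5) ✓  (p5,d2,r2)→scored(r2,d2) ✓  (p5,d2,r5)→scored(r5,d2) ✗
Counterexamples (restrictor triples failing the scope): 2.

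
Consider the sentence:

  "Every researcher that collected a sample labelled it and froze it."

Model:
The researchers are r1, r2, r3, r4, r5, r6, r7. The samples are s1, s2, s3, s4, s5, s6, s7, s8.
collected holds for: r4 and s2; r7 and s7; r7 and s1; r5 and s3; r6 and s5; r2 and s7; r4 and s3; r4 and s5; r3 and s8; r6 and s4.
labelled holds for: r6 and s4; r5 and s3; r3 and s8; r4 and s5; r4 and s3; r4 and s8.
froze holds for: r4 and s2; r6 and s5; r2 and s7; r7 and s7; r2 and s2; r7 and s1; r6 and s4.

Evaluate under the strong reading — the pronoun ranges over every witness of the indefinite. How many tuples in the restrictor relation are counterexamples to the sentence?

"it" takes "a sample" as antecedent — a donkey pronoun bound across the clause boundary.
Strong reading: for every (r,s) with collected(r,s), labelled(r,s) ∧ froze(r,s).
Restrictor pairs: (r2,s7) ✗  (r3,s8) ✗  (r4,s2) ✗  (r4,s3) ✗  (r4,s5) ✗  (r5,s3) ✗  (r6,s4) ✓  (r6,s5) ✗  (r7,s1) ✗  (r7,s7) ✗
Counterexamples (restrictor pairs failing the scope): 9.

9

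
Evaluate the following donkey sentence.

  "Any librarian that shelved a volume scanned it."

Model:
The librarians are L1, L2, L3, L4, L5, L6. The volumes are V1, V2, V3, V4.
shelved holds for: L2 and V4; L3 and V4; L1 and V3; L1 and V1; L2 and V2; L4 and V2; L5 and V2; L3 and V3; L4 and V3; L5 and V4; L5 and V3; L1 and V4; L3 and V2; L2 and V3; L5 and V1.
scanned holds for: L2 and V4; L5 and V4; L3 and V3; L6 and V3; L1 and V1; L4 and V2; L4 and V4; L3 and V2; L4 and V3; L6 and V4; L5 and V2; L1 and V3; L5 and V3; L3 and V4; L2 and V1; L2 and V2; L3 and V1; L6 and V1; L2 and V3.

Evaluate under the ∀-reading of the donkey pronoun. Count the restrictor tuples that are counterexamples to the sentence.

"it" takes "a volume" as antecedent — a donkey pronoun bound across the clause boundary.
Strong reading: for every (l,v) with shelved(l,v), scanned(l,v).
Restrictor pairs: (L1,V1) ✓  (L1,V3) ✓  (L1,V4) ✗  (L2,V2) ✓  (L2,V3) ✓  (L2,V4) ✓  (L3,V2) ✓  (L3,V3) ✓  (L3,V4) ✓  (L4,V2) ✓  (L4,V3) ✓  (L5,V1) ✗  (L5,V2) ✓  (L5,V3) ✓  (L5,V4) ✓
Counterexamples (restrictor pairs failing the scope): 2.

2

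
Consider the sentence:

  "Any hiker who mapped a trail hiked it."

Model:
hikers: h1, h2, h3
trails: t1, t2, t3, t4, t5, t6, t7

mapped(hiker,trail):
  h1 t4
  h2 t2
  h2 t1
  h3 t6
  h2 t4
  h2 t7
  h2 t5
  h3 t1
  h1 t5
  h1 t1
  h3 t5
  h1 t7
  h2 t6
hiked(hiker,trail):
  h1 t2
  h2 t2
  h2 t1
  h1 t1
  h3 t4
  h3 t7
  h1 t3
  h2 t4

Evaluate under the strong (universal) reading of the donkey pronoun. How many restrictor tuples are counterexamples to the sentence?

"it" takes "a trail" as antecedent — a donkey pronoun bound across the clause boundary.
Strong reading: for every (h,t) with mapped(h,t), hiked(h,t).
Restrictor pairs: (h1,t1) ✓  (h1,t4) ✗  (h1,t5) ✗  (h1,t7) ✗  (h2,t1) ✓  (h2,t2) ✓  (h2,t4) ✓  (h2,t5) ✗  (h2,t6) ✗  (h2,t7) ✗  (h3,t1) ✗  (h3,t5) ✗  (h3,t6) ✗
Counterexamples (restrictor pairs failing the scope): 9.

9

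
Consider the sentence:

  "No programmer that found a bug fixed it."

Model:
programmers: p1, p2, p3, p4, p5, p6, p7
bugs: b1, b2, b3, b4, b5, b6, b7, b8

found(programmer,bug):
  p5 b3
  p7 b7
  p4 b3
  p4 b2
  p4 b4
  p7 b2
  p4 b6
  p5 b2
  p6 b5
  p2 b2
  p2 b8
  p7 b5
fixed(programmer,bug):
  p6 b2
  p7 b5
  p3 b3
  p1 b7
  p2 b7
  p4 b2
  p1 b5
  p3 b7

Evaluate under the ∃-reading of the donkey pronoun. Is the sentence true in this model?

False

"it" takes "a bug" as antecedent — a donkey pronoun bound across the clause boundary.
Truth condition: for no (p,b) with found(p,b) does fixed(p,b) hold.
Restrictor pairs — does the scope hold? (p2,b2):fails  (p2,b8):fails  (p4,b2):holds  (p4,b3):fails  (p4,b4):fails  (p4,b6):fails  (p5,b2):fails  (p5,b3):fails  (p6,b5):fails  (p7,b2):fails  (p7,b5):holds  (p7,b7):fails
Scope holds for 2 pair(s), so the sentence is false.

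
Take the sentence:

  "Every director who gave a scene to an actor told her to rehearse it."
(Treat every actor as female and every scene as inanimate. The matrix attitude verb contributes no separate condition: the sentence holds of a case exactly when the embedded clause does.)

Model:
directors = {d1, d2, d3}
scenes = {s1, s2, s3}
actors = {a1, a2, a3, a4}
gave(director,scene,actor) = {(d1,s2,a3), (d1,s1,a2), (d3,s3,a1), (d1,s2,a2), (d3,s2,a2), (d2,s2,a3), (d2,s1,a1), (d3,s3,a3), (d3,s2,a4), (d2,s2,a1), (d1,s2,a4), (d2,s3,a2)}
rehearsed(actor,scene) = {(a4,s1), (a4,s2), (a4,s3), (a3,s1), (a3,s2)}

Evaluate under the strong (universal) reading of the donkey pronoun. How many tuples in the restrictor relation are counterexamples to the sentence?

"her" takes "an actor" as antecedent and "it" takes "a scene"; both are donkey pronouns co-varying with the restrictor.
Strong reading: for every (d,s,a) with gave(d,s,a), rehearsed(a,s).
Restrictor triples: (d1,s1,a2)→rehearsed(a2,s1) ✗  (d1,s2,a2)→rehearsed(a2,s2) ✗  (d1,s2,a3)→rehearsed(a3,s2) ✓  (d1,s2,a4)→rehearsed(a4,s2) ✓  (d2,s1,a1)→rehearsed(a1,s1) ✗  (d2,s2,a1)→rehearsed(a1,s2) ✗  (d2,s2,a3)→rehearsed(a3,s2) ✓  (d2,s3,a2)→rehearsed(a2,s3) ✗  (d3,s2,a2)→rehearsed(a2,s2) ✗  (d3,s2,a4)→rehearsed(a4,s2) ✓  (d3,s3,a1)→rehearsed(a1,s3) ✗  (d3,s3,a3)→rehearsed(a3,s3) ✗
Counterexamples (restrictor triples failing the scope): 8.

8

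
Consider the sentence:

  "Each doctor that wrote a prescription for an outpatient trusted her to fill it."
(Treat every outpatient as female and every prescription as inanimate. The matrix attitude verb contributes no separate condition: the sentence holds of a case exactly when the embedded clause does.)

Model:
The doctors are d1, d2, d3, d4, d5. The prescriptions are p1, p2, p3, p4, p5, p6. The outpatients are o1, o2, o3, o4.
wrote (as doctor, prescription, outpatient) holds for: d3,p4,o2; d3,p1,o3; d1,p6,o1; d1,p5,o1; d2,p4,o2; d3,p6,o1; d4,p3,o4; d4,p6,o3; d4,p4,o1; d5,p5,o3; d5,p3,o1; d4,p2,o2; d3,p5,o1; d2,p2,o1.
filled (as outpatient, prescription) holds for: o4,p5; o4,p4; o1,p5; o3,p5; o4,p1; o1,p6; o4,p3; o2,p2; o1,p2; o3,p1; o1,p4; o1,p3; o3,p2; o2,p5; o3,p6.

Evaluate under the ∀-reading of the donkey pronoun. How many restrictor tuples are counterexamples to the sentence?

2

"her" takes "an outpatient" as antecedent and "it" takes "a prescription"; both are donkey pronouns co-varying with the restrictor.
Strong reading: for every (d,p,o) with wrote(d,p,o), filled(o,p).
Restrictor triples: (d1,p5,o1)→filled(o1,p5) ✓  (d1,p6,o1)→filled(o1,p6) ✓  (d2,p2,o1)→filled(o1,p2) ✓  (d2,p4,o2)→filled(o2,p4) ✗  (d3,p1,o3)→filled(o3,p1) ✓  (d3,p4,o2)→filled(o2,p4) ✗  (d3,p5,o1)→filled(o1,p5) ✓  (d3,p6,o1)→filled(o1,p6) ✓  (d4,p2,o2)→filled(o2,p2) ✓  (d4,p3,o4)→filled(o4,p3) ✓  (d4,p4,o1)→filled(o1,p4) ✓  (d4,p6,o3)→filled(o3,p6) ✓  (d5,p3,o1)→filled(o1,p3) ✓  (d5,p5,o3)→filled(o3,p5) ✓
Counterexamples (restrictor triples failing the scope): 2.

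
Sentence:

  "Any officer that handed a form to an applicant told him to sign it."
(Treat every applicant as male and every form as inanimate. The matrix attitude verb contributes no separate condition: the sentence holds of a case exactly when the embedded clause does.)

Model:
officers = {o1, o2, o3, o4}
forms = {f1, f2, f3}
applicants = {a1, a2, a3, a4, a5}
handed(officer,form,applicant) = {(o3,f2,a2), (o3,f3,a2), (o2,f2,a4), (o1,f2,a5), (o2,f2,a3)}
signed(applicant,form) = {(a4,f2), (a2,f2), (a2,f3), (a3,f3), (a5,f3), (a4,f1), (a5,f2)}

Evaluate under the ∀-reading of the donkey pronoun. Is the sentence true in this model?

False

"him" takes "an applicant" as antecedent and "it" takes "a form"; both are donkey pronouns co-varying with the restrictor.
Strong reading: for every (o,f,a) with handed(o,f,a), signed(a,f).
Restrictor triples: (o1,f2,a5)→signed(a5,f2) ✓  (o2,f2,a3)→signed(a3,f2) ✗  (o2,f2,a4)→signed(a4,f2) ✓  (o3,f2,a2)→signed(a2,f2) ✓  (o3,f3,a2)→signed(a2,f3) ✓
Counterexample: (o2,f2,a3) — signed(a3,f2) does not hold.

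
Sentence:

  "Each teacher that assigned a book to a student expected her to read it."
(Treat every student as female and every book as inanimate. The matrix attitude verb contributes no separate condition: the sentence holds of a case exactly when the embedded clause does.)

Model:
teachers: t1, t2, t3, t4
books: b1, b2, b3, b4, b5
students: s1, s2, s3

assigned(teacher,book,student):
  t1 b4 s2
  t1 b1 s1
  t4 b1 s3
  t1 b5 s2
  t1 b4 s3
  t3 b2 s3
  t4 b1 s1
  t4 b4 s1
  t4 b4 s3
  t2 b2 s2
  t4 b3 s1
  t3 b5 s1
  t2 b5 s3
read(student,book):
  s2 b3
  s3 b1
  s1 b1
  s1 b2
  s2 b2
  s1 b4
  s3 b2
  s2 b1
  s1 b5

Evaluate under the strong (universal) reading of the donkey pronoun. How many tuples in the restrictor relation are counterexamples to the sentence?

"her" takes "a student" as antecedent and "it" takes "a book"; both are donkey pronouns co-varying with the restrictor.
Strong reading: for every (t,b,s) with assigned(t,b,s), read(s,b).
Restrictor triples: (t1,b1,s1)→read(s1,b1) ✓  (t1,b4,s2)→read(s2,b4) ✗  (t1,b4,s3)→read(s3,b4) ✗  (t1,b5,s2)→read(s2,b5) ✗  (t2,b2,s2)→read(s2,b2) ✓  (t2,b5,s3)→read(s3,b5) ✗  (t3,b2,s3)→read(s3,b2) ✓  (t3,b5,s1)→read(s1,b5) ✓  (t4,b1,s1)→read(s1,b1) ✓  (t4,b1,s3)→read(s3,b1) ✓  (t4,b3,s1)→read(s1,b3) ✗  (t4,b4,s1)→read(s1,b4) ✓  (t4,b4,s3)→read(s3,b4) ✗
Counterexamples (restrictor triples failing the scope): 6.

6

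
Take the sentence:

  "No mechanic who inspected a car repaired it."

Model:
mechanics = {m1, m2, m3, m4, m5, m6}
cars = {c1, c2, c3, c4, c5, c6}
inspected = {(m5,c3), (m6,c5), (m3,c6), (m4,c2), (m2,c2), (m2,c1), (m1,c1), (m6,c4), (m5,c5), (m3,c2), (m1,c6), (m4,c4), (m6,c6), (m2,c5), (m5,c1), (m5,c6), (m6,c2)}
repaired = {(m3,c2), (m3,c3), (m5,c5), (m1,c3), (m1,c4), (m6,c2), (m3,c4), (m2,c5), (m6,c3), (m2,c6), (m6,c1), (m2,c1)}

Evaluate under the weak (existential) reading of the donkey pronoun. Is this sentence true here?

False

"it" takes "a car" as antecedent — a donkey pronoun bound across the clause boundary.
Truth condition: for no (m,c) with inspected(m,c) does repaired(m,c) hold.
Restrictor pairs — does the scope hold? (m1,c1):fails  (m1,c6):fails  (m2,c1):holds  (m2,c2):fails  (m2,c5):holds  (m3,c2):holds  (m3,c6):fails  (m4,c2):fails  (m4,c4):fails  (m5,c1):fails  (m5,c3):fails  (m5,c5):holds  (m5,c6):fails  (m6,c2):holds  (m6,c4):fails  (m6,c5):fails  (m6,c6):fails
Scope holds for 5 pair(s), so the sentence is false.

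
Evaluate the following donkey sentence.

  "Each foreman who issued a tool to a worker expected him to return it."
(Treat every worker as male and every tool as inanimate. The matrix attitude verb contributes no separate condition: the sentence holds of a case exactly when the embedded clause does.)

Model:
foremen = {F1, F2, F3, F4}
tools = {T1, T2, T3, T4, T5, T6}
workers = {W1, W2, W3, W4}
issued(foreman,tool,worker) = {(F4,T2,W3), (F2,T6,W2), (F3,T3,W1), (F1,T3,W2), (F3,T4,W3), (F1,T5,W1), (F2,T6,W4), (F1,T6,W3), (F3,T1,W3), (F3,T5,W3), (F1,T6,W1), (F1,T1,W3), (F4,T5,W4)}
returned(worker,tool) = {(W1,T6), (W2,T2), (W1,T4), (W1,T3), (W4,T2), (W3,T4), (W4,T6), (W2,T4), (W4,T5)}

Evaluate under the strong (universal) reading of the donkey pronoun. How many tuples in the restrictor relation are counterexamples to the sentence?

8

"him" takes "a worker" as antecedent and "it" takes "a tool"; both are donkey pronouns co-varying with the restrictor.
Strong reading: for every (f,t,w) with issued(f,t,w), returned(w,t).
Restrictor triples: (F1,T1,W3)→returned(W3,T1) ✗  (F1,T3,W2)→returned(W2,T3) ✗  (F1,T5,W1)→returned(W1,T5) ✗  (F1,T6,W1)→returned(W1,T6) ✓  (F1,T6,W3)→returned(W3,T6) ✗  (F2,T6,W2)→returned(W2,T6) ✗  (F2,T6,W4)→returned(W4,T6) ✓  (F3,T1,W3)→returned(W3,T1) ✗  (F3,T3,W1)→returned(W1,T3) ✓  (F3,T4,W3)→returned(W3,T4) ✓  (F3,T5,W3)→returned(W3,T5) ✗  (F4,T2,W3)→returned(W3,T2) ✗  (F4,T5,W4)→returned(W4,T5) ✓
Counterexamples (restrictor triples failing the scope): 8.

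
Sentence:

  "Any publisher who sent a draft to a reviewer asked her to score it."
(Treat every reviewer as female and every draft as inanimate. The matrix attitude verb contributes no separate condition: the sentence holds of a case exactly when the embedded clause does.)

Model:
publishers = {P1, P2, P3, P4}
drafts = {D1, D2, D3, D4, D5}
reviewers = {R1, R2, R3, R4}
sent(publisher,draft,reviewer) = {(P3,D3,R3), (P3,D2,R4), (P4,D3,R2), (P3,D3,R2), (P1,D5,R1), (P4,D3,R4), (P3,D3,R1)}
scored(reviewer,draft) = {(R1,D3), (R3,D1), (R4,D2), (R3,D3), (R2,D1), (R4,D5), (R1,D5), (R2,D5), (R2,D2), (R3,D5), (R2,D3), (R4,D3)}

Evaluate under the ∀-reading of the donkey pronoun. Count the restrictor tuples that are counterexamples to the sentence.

0

"her" takes "a reviewer" as antecedent and "it" takes "a draft"; both are donkey pronouns co-varying with the restrictor.
Strong reading: for every (p,d,r) with sent(p,d,r), scored(r,d).
Restrictor triples: (P1,D5,R1)→scored(R1,D5) ✓  (P3,D2,R4)→scored(R4,D2) ✓  (P3,D3,R1)→scored(R1,D3) ✓  (P3,D3,R2)→scored(R2,D3) ✓  (P3,D3,R3)→scored(R3,D3) ✓  (P4,D3,R2)→scored(R2,D3) ✓  (P4,D3,R4)→scored(R4,D3) ✓
Counterexamples (restrictor triples failing the scope): 0.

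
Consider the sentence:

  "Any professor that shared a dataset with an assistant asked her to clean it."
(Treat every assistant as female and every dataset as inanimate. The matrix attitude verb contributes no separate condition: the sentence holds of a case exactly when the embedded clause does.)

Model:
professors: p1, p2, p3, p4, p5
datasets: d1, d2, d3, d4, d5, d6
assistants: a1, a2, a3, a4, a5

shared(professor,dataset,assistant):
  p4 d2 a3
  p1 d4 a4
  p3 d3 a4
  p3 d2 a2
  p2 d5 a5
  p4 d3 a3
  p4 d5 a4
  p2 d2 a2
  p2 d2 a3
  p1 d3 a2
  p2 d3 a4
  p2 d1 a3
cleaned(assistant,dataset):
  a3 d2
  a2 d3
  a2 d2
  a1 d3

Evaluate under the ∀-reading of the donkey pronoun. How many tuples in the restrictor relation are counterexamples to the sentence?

7

"her" takes "an assistant" as antecedent and "it" takes "a dataset"; both are donkey pronouns co-varying with the restrictor.
Strong reading: for every (p,d,a) with shared(p,d,a), cleaned(a,d).
Restrictor triples: (p1,d3,a2)→cleaned(a2,d3) ✓  (p1,d4,a4)→cleaned(a4,d4) ✗  (p2,d1,a3)→cleaned(a3,d1) ✗  (p2,d2,a2)→cleaned(a2,d2) ✓  (p2,d2,a3)→cleaned(a3,d2) ✓  (p2,d3,a4)→cleaned(a4,d3) ✗  (p2,d5,a5)→cleaned(a5,d5) ✗  (p3,d2,a2)→cleaned(a2,d2) ✓  (p3,d3,a4)→cleaned(a4,d3) ✗  (p4,d2,a3)→cleaned(a3,d2) ✓  (p4,d3,a3)→cleaned(a3,d3) ✗  (p4,d5,a4)→cleaned(a4,d5) ✗
Counterexamples (restrictor triples failing the scope): 7.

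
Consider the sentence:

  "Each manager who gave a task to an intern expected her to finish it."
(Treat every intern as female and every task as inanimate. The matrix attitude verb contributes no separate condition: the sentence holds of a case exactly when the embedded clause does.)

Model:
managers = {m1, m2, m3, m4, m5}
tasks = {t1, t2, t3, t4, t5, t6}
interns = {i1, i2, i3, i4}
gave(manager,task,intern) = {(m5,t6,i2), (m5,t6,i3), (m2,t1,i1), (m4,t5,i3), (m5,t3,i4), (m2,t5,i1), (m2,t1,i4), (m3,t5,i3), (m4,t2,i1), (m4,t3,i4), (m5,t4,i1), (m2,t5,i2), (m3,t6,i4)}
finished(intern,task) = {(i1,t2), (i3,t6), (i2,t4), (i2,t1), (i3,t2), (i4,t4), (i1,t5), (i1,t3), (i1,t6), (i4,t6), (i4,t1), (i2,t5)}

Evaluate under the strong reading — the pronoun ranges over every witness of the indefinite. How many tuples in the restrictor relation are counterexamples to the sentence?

"her" takes "an intern" as antecedent and "it" takes "a task"; both are donkey pronouns co-varying with the restrictor.
Strong reading: for every (m,t,i) with gave(m,t,i), finished(i,t).
Restrictor triples: (m2,t1,i1)→finished(i1,t1) ✗  (m2,t1,i4)→finished(i4,t1) ✓  (m2,t5,i1)→finished(i1,t5) ✓  (m2,t5,i2)→finished(i2,t5) ✓  (m3,t5,i3)→finished(i3,t5) ✗  (m3,t6,i4)→finished(i4,t6) ✓  (m4,t2,i1)→finished(i1,t2) ✓  (m4,t3,i4)→finished(i4,t3) ✗  (m4,t5,i3)→finished(i3,t5) ✗  (m5,t3,i4)→finished(i4,t3) ✗  (m5,t4,i1)→finished(i1,t4) ✗  (m5,t6,i2)→finished(i2,t6) ✗  (m5,t6,i3)→finished(i3,t6) ✓
Counterexamples (restrictor triples failing the scope): 7.

7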